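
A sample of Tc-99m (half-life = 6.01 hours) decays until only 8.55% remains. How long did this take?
t = t½ × log₂(N₀/N) = 21.32 hours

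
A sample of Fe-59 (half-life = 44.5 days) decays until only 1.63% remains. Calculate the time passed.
t = t½ × log₂(N₀/N) = 264.3 days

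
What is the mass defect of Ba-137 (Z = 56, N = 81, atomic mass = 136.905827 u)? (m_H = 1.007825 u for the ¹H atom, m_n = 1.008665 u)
Δm = Z·m_H + N·m_n − M = 1.234 u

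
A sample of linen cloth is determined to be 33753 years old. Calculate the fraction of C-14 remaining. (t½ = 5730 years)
N/N₀ = (1/2)^(t/t½) = 0.01686 = 1.69%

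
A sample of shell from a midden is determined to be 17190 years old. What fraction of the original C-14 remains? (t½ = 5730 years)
N/N₀ = (1/2)^(t/t½) = 0.125 = 12.5%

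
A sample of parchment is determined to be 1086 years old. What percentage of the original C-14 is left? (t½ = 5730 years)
N/N₀ = (1/2)^(t/t½) = 0.8769 = 87.7%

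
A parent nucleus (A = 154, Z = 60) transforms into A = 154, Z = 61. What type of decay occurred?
ΔA = 0, ΔZ = +1 ⇒ beta-minus decay (β⁻)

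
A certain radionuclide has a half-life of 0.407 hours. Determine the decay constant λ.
λ = ln(2)/t½ = 1.703 hour⁻¹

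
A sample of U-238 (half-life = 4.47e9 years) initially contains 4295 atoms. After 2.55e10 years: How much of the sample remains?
N = N₀(1/2)^(t/t½) = 82.35 atoms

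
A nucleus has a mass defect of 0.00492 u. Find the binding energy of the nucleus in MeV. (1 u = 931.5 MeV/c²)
B.E. = Δm × 931.5 = 4.583 MeV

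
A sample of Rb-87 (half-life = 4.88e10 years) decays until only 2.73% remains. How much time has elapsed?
t = t½ × log₂(N₀/N) = 2.535e11 years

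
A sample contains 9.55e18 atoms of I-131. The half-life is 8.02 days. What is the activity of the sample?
A = λN = 8.254e17 decays/day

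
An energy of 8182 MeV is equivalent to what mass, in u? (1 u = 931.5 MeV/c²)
m = E/c² = 8.784 u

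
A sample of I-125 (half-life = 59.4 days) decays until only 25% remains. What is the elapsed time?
t = t½ × log₂(N₀/N) = 118.8 days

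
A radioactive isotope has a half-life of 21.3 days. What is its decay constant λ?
λ = ln(2)/t½ = 0.03254 day⁻¹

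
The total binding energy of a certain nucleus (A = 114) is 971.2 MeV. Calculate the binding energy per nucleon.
B.E./A = 971.2/114 = 8.519 MeV/nucleon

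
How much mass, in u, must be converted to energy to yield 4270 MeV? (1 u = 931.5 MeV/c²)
m = E/c² = 4.584 u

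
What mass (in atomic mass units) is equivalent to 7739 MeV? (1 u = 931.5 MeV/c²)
m = E/c² = 8.308 u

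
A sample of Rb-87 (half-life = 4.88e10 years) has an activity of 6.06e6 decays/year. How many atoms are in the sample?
N = A/λ = 4.266e17 atoms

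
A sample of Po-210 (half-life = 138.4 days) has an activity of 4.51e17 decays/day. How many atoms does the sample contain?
N = A/λ = 9.005e19 atoms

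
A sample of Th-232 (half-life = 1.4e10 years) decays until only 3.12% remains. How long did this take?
t = t½ × log₂(N₀/N) = 7.003e10 years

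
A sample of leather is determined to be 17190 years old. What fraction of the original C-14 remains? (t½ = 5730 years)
N/N₀ = (1/2)^(t/t½) = 0.125 = 12.5%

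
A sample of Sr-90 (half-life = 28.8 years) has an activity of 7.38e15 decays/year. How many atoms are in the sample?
N = A/λ = 3.066e17 atoms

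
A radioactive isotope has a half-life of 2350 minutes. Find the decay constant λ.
λ = ln(2)/t½ = 2.95e-4 minute⁻¹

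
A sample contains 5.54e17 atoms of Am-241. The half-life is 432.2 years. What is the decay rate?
A = λN = 8.885e14 decays/year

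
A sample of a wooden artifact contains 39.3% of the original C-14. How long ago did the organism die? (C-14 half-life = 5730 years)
Age = t½ × log₂(1/ratio) = 7721 years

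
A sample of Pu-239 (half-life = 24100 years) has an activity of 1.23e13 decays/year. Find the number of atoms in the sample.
N = A/λ = 4.277e17 atoms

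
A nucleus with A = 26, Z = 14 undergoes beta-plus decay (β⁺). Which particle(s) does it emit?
β⁺: positron (e⁺) + neutrino (νₑ)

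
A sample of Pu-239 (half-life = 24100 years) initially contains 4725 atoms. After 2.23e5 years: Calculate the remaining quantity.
N = N₀(1/2)^(t/t½) = 7.744 atoms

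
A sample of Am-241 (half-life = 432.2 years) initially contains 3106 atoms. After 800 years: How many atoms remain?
N = N₀(1/2)^(t/t½) = 861 atoms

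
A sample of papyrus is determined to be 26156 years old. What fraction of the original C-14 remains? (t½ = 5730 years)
N/N₀ = (1/2)^(t/t½) = 0.04225 = 4.23%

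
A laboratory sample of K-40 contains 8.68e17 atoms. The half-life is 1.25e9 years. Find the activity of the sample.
A = λN = 4.813e8 decays/year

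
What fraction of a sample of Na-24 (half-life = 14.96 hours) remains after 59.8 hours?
N/N₀ = (1/2)^(t/t½) = 0.06262 = 6.26%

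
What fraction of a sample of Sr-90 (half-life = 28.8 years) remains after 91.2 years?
N/N₀ = (1/2)^(t/t½) = 0.1114 = 11.1%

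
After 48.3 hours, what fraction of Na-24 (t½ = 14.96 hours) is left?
N/N₀ = (1/2)^(t/t½) = 0.1067 = 10.7%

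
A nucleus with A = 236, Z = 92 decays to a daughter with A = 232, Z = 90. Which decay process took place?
ΔA = -4, ΔZ = -2 ⇒ alpha decay (α)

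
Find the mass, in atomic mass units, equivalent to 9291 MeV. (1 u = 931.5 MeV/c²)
m = E/c² = 9.974 u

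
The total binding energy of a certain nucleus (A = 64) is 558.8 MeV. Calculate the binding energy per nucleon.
B.E./A = 558.8/64 = 8.731 MeV/nucleon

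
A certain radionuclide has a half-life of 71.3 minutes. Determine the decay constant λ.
λ = ln(2)/t½ = 0.009722 minute⁻¹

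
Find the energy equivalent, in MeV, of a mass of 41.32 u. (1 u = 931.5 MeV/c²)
E = mc² = 38490 MeV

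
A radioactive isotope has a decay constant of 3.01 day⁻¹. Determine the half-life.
t½ = ln(2)/λ = 0.2303 days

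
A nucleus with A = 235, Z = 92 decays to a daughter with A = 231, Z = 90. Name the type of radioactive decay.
ΔA = -4, ΔZ = -2 ⇒ alpha decay (α)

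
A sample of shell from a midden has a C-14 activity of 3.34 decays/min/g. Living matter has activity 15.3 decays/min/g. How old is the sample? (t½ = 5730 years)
Age = t½ × log₂(A₀/A) = 12580 years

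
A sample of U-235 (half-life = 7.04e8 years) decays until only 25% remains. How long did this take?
t = t½ × log₂(N₀/N) = 1.408e9 years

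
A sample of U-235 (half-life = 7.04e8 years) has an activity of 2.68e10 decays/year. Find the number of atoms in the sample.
N = A/λ = 2.722e19 atoms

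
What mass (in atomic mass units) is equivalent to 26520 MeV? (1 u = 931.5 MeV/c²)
m = E/c² = 28.47 u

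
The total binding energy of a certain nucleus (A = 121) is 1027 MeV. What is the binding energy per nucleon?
B.E./A = 1027/121 = 8.488 MeV/nucleon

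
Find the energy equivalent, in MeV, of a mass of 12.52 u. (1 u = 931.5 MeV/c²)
E = mc² = 11660 MeV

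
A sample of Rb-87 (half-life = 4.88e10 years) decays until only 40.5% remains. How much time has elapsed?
t = t½ × log₂(N₀/N) = 6.364e10 years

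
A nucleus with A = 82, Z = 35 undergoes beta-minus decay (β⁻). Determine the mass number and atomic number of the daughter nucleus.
Daughter: A = 82, Z = 36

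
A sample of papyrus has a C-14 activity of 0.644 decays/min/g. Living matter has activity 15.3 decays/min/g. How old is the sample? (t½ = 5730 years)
Age = t½ × log₂(A₀/A) = 26190 years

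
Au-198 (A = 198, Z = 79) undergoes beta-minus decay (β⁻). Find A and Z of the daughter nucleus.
Daughter: A = 198, Z = 80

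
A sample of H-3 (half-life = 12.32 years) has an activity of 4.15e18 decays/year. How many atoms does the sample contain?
N = A/λ = 7.376e19 atoms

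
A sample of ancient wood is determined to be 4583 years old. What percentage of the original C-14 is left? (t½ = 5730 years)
N/N₀ = (1/2)^(t/t½) = 0.5744 = 57.4%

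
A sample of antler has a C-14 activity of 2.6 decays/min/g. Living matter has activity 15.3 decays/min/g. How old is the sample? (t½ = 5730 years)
Age = t½ × log₂(A₀/A) = 14650 years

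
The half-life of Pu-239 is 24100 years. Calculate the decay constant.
λ = ln(2)/t½ = 2.876e-5 year⁻¹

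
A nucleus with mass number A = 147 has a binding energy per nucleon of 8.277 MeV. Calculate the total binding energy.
B.E. = 8.277 × 147 = 1217 MeV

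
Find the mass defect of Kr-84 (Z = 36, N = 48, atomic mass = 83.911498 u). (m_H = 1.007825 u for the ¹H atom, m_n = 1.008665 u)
Δm = Z·m_H + N·m_n − M = 0.7861 u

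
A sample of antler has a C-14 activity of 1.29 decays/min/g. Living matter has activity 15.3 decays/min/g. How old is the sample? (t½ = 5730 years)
Age = t½ × log₂(A₀/A) = 20450 years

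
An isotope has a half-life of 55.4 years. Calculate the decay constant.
λ = ln(2)/t½ = 0.01251 year⁻¹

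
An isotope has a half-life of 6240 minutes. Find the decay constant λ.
λ = ln(2)/t½ = 1.111e-4 minute⁻¹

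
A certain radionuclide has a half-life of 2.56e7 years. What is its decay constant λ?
λ = ln(2)/t½ = 2.708e-8 year⁻¹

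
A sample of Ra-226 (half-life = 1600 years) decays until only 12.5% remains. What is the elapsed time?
t = t½ × log₂(N₀/N) = 4800 years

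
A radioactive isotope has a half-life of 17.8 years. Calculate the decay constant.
λ = ln(2)/t½ = 0.03894 year⁻¹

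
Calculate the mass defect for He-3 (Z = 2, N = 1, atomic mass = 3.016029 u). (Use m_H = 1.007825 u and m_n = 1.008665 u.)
Δm = Z·m_H + N·m_n − M = 0.008286 u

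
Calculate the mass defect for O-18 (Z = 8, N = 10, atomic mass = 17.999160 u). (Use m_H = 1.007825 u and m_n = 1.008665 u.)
Δm = Z·m_H + N·m_n − M = 0.1501 u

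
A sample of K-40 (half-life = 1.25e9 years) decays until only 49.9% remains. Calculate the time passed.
t = t½ × log₂(N₀/N) = 1.254e9 years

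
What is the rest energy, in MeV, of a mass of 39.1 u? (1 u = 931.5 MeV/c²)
E = mc² = 36420 MeV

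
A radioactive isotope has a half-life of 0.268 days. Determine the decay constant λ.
λ = ln(2)/t½ = 2.586 day⁻¹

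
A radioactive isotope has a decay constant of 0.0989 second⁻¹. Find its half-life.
t½ = ln(2)/λ = 7.009 seconds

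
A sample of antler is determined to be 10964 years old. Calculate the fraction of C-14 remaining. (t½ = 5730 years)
N/N₀ = (1/2)^(t/t½) = 0.2655 = 26.5%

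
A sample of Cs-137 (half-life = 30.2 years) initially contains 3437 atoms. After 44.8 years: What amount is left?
N = N₀(1/2)^(t/t½) = 1229 atoms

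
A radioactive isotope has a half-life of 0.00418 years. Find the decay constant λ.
λ = ln(2)/t½ = 165.8 year⁻¹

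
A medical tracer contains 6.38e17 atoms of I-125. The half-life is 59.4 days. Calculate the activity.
A = λN = 7.445e15 decays/day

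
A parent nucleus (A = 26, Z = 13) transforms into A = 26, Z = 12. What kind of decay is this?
ΔA = 0, ΔZ = -1 ⇒ beta-plus decay (β⁺) or electron capture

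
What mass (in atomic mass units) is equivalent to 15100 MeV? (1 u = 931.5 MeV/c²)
m = E/c² = 16.21 u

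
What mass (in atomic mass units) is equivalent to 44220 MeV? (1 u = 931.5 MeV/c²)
m = E/c² = 47.47 u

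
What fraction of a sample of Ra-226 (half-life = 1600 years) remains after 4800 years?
N/N₀ = (1/2)^(t/t½) = 0.125 = 12.5%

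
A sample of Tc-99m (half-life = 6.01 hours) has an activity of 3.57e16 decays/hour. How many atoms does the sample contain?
N = A/λ = 3.095e17 atoms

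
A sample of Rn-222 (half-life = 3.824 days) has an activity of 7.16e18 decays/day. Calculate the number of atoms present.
N = A/λ = 3.95e19 atoms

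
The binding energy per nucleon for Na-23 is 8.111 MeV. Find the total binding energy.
B.E. = 8.111 × 23 = 186.6 MeV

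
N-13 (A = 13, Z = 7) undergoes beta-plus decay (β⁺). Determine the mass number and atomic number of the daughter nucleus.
Daughter: A = 13, Z = 6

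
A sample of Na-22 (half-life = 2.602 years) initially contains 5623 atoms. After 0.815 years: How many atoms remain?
N = N₀(1/2)^(t/t½) = 4526 atoms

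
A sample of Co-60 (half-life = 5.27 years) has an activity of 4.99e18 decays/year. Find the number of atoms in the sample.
N = A/λ = 3.794e19 atoms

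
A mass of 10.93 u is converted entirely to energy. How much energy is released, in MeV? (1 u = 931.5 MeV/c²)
E = mc² = 10180 MeV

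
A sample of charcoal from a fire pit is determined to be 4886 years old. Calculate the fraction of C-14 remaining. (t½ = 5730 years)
N/N₀ = (1/2)^(t/t½) = 0.5537 = 55.4%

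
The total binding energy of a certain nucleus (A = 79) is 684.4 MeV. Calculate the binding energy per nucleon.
B.E./A = 684.4/79 = 8.663 MeV/nucleon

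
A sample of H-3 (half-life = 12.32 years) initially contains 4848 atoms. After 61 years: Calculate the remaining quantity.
N = N₀(1/2)^(t/t½) = 156.7 atoms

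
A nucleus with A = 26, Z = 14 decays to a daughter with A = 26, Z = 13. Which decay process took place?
ΔA = 0, ΔZ = -1 ⇒ beta-plus decay (β⁺) or electron capture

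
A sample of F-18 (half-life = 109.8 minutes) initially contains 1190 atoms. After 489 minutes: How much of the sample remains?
N = N₀(1/2)^(t/t½) = 54.31 atoms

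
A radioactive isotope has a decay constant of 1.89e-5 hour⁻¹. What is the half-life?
t½ = ln(2)/λ = 36670 hours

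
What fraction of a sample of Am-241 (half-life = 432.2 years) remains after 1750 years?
N/N₀ = (1/2)^(t/t½) = 0.06041 = 6.04%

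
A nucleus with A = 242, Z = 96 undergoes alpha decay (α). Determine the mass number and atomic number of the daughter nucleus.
Daughter: A = 238, Z = 94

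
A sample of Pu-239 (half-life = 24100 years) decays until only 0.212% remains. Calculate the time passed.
t = t½ × log₂(N₀/N) = 2.14e5 years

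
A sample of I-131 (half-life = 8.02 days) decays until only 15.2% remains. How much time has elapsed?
t = t½ × log₂(N₀/N) = 21.8 days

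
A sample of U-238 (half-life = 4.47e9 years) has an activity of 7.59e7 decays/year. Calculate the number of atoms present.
N = A/λ = 4.895e17 atoms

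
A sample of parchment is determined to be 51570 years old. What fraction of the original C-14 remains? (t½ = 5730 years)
N/N₀ = (1/2)^(t/t½) = 0.001953 = 0.195%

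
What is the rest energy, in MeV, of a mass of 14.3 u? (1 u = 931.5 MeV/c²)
E = mc² = 13320 MeV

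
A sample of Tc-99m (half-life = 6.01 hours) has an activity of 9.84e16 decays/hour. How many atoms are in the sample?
N = A/λ = 8.532e17 atoms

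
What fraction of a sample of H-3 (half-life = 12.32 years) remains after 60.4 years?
N/N₀ = (1/2)^(t/t½) = 0.03343 = 3.34%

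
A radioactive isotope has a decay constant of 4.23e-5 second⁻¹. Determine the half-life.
t½ = ln(2)/λ = 16390 seconds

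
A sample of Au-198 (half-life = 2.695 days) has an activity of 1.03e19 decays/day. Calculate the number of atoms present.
N = A/λ = 4.005e19 atoms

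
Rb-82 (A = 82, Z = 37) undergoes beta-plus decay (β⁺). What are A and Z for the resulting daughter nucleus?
Daughter: A = 82, Z = 36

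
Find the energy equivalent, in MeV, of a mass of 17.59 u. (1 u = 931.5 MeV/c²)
E = mc² = 16390 MeV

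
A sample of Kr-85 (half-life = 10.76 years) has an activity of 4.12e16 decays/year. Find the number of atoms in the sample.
N = A/λ = 6.396e17 atoms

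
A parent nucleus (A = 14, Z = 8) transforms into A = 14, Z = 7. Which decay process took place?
ΔA = 0, ΔZ = -1 ⇒ beta-plus decay (β⁺) or electron capture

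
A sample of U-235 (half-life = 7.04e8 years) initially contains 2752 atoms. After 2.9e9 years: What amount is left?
N = N₀(1/2)^(t/t½) = 158.3 atoms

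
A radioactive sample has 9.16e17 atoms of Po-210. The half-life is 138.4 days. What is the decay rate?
A = λN = 4.588e15 decays/day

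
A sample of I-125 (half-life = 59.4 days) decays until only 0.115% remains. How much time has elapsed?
t = t½ × log₂(N₀/N) = 580 days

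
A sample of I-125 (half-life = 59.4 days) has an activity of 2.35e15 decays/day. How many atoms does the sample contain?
N = A/λ = 2.014e17 atoms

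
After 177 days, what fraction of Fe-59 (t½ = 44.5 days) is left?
N/N₀ = (1/2)^(t/t½) = 0.06348 = 6.35%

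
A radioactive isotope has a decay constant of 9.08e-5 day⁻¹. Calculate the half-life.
t½ = ln(2)/λ = 7634 days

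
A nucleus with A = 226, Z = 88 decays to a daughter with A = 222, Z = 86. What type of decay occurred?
ΔA = -4, ΔZ = -2 ⇒ alpha decay (α)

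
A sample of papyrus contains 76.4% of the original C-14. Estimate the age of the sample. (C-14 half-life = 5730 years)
Age = t½ × log₂(1/ratio) = 2225 years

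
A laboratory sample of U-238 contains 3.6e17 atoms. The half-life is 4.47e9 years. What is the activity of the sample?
A = λN = 5.582e7 decays/year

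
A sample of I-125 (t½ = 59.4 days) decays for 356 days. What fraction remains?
N/N₀ = (1/2)^(t/t½) = 0.0157 = 1.57%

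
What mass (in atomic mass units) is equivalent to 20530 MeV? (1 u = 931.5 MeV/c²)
m = E/c² = 22.04 u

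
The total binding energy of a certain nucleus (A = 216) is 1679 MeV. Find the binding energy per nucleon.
B.E./A = 1679/216 = 7.773 MeV/nucleon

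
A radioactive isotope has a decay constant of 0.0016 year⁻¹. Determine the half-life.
t½ = ln(2)/λ = 433.2 years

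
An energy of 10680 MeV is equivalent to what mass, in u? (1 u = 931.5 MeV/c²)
m = E/c² = 11.47 u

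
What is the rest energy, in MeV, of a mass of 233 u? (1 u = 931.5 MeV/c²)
E = mc² = 2.17e5 MeV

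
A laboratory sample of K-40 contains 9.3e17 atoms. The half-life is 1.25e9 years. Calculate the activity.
A = λN = 5.157e8 decays/year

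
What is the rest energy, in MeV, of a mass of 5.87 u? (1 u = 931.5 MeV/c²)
E = mc² = 5468 MeV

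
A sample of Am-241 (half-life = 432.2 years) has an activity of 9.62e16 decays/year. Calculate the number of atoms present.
N = A/λ = 5.998e19 atoms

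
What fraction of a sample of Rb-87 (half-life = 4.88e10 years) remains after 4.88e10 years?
N/N₀ = (1/2)^(t/t½) = 0.5 = 50%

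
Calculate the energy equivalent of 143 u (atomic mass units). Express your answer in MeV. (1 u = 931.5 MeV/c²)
E = mc² = 1.332e5 MeV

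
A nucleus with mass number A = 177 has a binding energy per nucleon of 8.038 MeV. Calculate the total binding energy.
B.E. = 8.038 × 177 = 1423 MeV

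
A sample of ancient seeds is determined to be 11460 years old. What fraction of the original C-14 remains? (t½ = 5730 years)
N/N₀ = (1/2)^(t/t½) = 0.25 = 25%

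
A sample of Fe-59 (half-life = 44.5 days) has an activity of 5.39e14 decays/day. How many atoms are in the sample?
N = A/λ = 3.46e16 atoms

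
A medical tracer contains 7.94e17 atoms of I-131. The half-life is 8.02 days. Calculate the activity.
A = λN = 6.862e16 decays/day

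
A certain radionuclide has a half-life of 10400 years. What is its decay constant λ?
λ = ln(2)/t½ = 6.665e-5 year⁻¹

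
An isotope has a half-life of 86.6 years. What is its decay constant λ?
λ = ln(2)/t½ = 0.008004 year⁻¹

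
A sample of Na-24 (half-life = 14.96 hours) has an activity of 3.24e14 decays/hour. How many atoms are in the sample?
N = A/λ = 6.993e15 atoms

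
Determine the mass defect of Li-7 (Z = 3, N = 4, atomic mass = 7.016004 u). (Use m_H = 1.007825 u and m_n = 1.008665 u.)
Δm = Z·m_H + N·m_n − M = 0.04213 u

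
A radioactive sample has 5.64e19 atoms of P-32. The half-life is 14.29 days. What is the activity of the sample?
A = λN = 2.736e18 decays/day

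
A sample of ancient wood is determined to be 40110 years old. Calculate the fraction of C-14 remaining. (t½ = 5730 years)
N/N₀ = (1/2)^(t/t½) = 0.007812 = 0.781%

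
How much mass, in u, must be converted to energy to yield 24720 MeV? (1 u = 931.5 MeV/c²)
m = E/c² = 26.54 u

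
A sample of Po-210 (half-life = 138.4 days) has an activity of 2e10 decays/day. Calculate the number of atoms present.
N = A/λ = 3.993e12 atoms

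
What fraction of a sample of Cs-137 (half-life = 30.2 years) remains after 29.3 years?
N/N₀ = (1/2)^(t/t½) = 0.5104 = 51%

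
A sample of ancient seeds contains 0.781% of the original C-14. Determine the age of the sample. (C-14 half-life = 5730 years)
Age = t½ × log₂(1/ratio) = 40110 years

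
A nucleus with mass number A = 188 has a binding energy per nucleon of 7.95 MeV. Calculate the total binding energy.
B.E. = 7.95 × 188 = 1495 MeV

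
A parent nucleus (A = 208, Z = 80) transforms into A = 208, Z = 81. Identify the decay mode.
ΔA = 0, ΔZ = +1 ⇒ beta-minus decay (β⁻)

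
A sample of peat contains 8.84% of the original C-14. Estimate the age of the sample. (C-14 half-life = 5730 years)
Age = t½ × log₂(1/ratio) = 20050 years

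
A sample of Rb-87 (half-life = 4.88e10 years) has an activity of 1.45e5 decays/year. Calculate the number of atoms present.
N = A/λ = 1.021e16 atoms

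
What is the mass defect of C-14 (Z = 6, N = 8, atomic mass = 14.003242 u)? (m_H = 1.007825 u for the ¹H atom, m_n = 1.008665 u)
Δm = Z·m_H + N·m_n − M = 0.113 u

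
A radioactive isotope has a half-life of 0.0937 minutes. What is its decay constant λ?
λ = ln(2)/t½ = 7.398 minute⁻¹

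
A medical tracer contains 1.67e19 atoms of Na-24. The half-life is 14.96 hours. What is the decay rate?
A = λN = 7.738e17 decays/hour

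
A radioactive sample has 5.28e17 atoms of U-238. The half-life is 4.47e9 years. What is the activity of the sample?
A = λN = 8.188e7 decays/year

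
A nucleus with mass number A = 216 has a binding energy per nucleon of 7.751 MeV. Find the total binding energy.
B.E. = 7.751 × 216 = 1674 MeV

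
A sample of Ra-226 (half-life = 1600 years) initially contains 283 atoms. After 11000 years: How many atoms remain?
N = N₀(1/2)^(t/t½) = 2.411 atoms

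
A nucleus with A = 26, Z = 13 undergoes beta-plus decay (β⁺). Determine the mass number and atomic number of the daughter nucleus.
Daughter: A = 26, Z = 12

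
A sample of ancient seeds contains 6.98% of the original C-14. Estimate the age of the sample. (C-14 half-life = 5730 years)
Age = t½ × log₂(1/ratio) = 22010 years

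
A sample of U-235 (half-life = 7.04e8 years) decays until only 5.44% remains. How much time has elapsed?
t = t½ × log₂(N₀/N) = 2.957e9 years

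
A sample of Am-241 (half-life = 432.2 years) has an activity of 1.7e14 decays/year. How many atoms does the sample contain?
N = A/λ = 1.06e17 atoms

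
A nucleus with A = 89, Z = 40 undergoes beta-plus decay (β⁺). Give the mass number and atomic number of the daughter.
Daughter: A = 89, Z = 39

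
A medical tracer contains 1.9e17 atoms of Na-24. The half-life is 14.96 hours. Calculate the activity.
A = λN = 8.803e15 decays/hour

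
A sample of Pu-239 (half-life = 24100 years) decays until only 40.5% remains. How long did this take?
t = t½ × log₂(N₀/N) = 31430 years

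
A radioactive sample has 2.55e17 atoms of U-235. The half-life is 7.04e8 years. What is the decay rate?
A = λN = 2.511e8 decays/year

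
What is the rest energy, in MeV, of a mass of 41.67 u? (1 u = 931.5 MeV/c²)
E = mc² = 38820 MeV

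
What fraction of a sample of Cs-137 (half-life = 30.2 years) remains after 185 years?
N/N₀ = (1/2)^(t/t½) = 0.01432 = 1.43%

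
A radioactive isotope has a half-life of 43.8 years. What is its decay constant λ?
λ = ln(2)/t½ = 0.01583 year⁻¹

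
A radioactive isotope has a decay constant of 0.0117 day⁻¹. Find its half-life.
t½ = ln(2)/λ = 59.24 days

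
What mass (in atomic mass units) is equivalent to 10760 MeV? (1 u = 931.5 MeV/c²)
m = E/c² = 11.55 u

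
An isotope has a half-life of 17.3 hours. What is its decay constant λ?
λ = ln(2)/t½ = 0.04007 hour⁻¹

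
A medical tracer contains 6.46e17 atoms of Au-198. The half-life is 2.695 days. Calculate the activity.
A = λN = 1.661e17 decays/day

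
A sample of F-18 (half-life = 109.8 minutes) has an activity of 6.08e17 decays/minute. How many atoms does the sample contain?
N = A/λ = 9.631e19 atoms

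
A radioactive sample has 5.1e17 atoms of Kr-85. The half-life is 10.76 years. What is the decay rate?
A = λN = 3.285e16 decays/year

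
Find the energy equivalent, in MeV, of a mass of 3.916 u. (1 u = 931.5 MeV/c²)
E = mc² = 3648 MeV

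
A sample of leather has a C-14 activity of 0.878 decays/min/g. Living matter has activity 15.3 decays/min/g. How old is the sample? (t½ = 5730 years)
Age = t½ × log₂(A₀/A) = 23630 years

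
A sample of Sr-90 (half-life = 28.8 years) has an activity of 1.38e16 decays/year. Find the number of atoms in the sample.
N = A/λ = 5.734e17 atoms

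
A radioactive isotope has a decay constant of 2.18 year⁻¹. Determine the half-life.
t½ = ln(2)/λ = 0.318 years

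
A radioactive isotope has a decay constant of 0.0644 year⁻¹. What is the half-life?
t½ = ln(2)/λ = 10.76 years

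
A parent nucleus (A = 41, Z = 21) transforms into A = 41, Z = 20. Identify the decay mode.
ΔA = 0, ΔZ = -1 ⇒ beta-plus decay (β⁺) or electron capture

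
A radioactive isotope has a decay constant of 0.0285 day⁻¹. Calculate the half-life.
t½ = ln(2)/λ = 24.32 days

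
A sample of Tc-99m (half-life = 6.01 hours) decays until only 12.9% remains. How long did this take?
t = t½ × log₂(N₀/N) = 17.76 hours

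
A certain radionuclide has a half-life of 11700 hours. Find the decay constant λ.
λ = ln(2)/t½ = 5.924e-5 hour⁻¹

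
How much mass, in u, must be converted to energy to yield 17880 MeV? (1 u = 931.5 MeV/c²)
m = E/c² = 19.19 u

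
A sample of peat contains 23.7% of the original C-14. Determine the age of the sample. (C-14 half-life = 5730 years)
Age = t½ × log₂(1/ratio) = 11900 years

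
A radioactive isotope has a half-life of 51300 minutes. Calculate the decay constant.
λ = ln(2)/t½ = 1.351e-5 minute⁻¹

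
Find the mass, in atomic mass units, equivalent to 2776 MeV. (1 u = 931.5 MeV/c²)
m = E/c² = 2.98 u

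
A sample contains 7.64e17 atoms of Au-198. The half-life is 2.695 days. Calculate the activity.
A = λN = 1.965e17 decays/day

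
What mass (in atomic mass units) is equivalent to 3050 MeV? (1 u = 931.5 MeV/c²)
m = E/c² = 3.274 u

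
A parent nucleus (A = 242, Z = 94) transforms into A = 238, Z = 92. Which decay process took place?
ΔA = -4, ΔZ = -2 ⇒ alpha decay (α)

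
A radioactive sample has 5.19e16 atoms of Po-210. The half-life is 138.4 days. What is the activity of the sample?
A = λN = 2.599e14 decays/day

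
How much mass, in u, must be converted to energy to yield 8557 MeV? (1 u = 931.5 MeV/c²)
m = E/c² = 9.186 u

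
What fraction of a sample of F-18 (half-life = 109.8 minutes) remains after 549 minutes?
N/N₀ = (1/2)^(t/t½) = 0.03125 = 3.12%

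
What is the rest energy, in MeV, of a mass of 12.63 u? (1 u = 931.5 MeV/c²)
E = mc² = 11760 MeV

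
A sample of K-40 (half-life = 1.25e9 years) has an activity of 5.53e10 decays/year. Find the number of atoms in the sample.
N = A/λ = 9.973e19 atoms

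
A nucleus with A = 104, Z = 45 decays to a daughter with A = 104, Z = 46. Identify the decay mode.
ΔA = 0, ΔZ = +1 ⇒ beta-minus decay (β⁻)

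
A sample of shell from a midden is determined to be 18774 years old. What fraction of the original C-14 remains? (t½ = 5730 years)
N/N₀ = (1/2)^(t/t½) = 0.1032 = 10.3%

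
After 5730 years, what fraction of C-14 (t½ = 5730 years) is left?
N/N₀ = (1/2)^(t/t½) = 0.5 = 50%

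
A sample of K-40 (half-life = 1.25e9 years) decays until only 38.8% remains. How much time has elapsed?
t = t½ × log₂(N₀/N) = 1.707e9 years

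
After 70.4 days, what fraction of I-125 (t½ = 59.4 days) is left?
N/N₀ = (1/2)^(t/t½) = 0.4398 = 44%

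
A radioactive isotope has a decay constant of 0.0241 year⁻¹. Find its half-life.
t½ = ln(2)/λ = 28.76 years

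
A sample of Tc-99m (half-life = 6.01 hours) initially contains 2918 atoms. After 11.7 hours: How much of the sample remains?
N = N₀(1/2)^(t/t½) = 756.9 atoms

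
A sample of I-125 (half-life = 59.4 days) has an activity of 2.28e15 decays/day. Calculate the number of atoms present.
N = A/λ = 1.954e17 atoms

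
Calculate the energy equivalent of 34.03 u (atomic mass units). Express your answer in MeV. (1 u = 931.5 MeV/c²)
E = mc² = 31700 MeV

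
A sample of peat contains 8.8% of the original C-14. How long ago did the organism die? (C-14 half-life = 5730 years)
Age = t½ × log₂(1/ratio) = 20090 years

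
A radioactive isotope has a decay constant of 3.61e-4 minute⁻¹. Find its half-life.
t½ = ln(2)/λ = 1920 minutes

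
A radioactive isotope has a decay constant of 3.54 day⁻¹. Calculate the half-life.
t½ = ln(2)/λ = 0.1958 days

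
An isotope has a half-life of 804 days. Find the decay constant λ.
λ = ln(2)/t½ = 8.621e-4 day⁻¹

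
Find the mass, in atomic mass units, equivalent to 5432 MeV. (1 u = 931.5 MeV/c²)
m = E/c² = 5.831 u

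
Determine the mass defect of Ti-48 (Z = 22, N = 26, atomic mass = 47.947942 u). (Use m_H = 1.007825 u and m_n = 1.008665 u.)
Δm = Z·m_H + N·m_n − M = 0.4495 u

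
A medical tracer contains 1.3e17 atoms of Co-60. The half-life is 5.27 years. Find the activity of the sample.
A = λN = 1.71e16 decays/year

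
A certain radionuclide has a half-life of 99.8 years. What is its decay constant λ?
λ = ln(2)/t½ = 0.006945 year⁻¹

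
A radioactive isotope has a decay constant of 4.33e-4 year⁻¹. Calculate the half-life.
t½ = ln(2)/λ = 1601 years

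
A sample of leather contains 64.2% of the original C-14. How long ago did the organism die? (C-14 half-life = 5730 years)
Age = t½ × log₂(1/ratio) = 3664 years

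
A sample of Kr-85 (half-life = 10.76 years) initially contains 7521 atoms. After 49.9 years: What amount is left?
N = N₀(1/2)^(t/t½) = 302.2 atoms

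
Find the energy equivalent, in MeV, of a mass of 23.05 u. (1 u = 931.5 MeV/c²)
E = mc² = 21470 MeV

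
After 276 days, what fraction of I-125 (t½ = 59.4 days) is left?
N/N₀ = (1/2)^(t/t½) = 0.03993 = 3.99%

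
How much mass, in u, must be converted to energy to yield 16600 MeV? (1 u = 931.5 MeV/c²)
m = E/c² = 17.82 u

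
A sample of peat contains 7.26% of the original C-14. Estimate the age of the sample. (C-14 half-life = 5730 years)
Age = t½ × log₂(1/ratio) = 21680 years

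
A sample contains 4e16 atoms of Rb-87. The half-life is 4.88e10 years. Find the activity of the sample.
A = λN = 5.682e5 decays/year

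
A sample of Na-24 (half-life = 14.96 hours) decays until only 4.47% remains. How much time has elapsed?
t = t½ × log₂(N₀/N) = 67.07 hours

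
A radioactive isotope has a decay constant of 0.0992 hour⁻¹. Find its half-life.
t½ = ln(2)/λ = 6.987 hours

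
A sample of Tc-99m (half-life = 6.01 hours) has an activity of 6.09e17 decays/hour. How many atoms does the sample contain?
N = A/λ = 5.28e18 atoms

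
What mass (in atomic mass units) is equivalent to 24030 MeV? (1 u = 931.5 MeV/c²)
m = E/c² = 25.8 u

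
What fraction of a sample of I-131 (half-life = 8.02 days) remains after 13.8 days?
N/N₀ = (1/2)^(t/t½) = 0.3034 = 30.3%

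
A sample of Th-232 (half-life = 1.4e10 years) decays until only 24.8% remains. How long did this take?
t = t½ × log₂(N₀/N) = 2.816e10 years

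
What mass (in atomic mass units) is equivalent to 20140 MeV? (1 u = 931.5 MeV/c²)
m = E/c² = 21.62 u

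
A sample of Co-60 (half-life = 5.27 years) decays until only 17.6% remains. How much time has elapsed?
t = t½ × log₂(N₀/N) = 13.21 years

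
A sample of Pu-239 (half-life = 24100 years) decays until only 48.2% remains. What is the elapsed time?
t = t½ × log₂(N₀/N) = 25370 years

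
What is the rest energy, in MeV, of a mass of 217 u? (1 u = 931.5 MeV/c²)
E = mc² = 2.021e5 MeV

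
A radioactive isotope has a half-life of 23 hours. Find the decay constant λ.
λ = ln(2)/t½ = 0.03014 hour⁻¹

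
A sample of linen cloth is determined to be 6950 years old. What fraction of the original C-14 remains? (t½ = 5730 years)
N/N₀ = (1/2)^(t/t½) = 0.4314 = 43.1%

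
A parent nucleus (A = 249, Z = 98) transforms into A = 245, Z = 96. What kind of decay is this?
ΔA = -4, ΔZ = -2 ⇒ alpha decay (α)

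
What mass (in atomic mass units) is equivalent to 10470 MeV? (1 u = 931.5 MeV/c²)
m = E/c² = 11.24 u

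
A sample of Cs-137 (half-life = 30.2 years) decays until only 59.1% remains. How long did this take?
t = t½ × log₂(N₀/N) = 22.91 years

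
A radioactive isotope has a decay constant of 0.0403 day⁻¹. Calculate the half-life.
t½ = ln(2)/λ = 17.2 days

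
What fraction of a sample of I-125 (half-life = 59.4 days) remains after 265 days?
N/N₀ = (1/2)^(t/t½) = 0.0454 = 4.54%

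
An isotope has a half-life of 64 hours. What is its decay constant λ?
λ = ln(2)/t½ = 0.01083 hour⁻¹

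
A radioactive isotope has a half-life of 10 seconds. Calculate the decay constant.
λ = ln(2)/t½ = 0.06931 second⁻¹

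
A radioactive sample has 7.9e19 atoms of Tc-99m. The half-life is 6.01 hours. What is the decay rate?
A = λN = 9.111e18 decays/hour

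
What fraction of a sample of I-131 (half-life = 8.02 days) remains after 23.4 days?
N/N₀ = (1/2)^(t/t½) = 0.1323 = 13.2%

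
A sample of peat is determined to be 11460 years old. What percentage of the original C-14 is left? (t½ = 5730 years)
N/N₀ = (1/2)^(t/t½) = 0.25 = 25%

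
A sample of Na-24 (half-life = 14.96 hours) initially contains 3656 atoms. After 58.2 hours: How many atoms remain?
N = N₀(1/2)^(t/t½) = 246.5 atoms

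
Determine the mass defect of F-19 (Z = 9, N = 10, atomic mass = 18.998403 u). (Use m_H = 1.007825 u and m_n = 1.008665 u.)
Δm = Z·m_H + N·m_n − M = 0.1587 u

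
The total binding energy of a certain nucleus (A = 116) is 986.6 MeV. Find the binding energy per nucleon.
B.E./A = 986.6/116 = 8.505 MeV/nucleon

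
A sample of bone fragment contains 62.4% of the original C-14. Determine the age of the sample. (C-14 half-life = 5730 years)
Age = t½ × log₂(1/ratio) = 3899 years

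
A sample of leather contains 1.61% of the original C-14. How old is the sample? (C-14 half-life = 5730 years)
Age = t½ × log₂(1/ratio) = 34130 years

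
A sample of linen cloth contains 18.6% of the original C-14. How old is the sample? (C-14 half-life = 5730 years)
Age = t½ × log₂(1/ratio) = 13900 years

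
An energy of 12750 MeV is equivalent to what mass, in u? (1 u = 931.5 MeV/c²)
m = E/c² = 13.69 u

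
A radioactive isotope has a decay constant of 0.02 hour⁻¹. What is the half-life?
t½ = ln(2)/λ = 34.66 hours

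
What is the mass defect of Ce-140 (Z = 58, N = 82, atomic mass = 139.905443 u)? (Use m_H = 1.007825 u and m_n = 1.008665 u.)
Δm = Z·m_H + N·m_n − M = 1.259 u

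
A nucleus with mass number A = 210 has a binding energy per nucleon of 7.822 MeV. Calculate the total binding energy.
B.E. = 7.822 × 210 = 1643 MeV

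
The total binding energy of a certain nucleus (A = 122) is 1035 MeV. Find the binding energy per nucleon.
B.E./A = 1035/122 = 8.484 MeV/nucleon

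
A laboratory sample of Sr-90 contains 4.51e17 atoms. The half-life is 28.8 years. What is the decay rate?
A = λN = 1.085e16 decays/year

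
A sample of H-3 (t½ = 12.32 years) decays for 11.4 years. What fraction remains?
N/N₀ = (1/2)^(t/t½) = 0.5266 = 52.7%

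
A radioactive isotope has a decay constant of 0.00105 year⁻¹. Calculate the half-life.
t½ = ln(2)/λ = 660.1 years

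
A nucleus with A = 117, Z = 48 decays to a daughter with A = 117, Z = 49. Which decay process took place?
ΔA = 0, ΔZ = +1 ⇒ beta-minus decay (β⁻)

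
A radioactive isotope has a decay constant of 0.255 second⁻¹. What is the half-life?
t½ = ln(2)/λ = 2.718 seconds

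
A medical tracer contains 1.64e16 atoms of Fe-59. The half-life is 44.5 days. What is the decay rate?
A = λN = 2.555e14 decays/day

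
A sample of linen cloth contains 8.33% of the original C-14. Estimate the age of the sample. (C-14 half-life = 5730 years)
Age = t½ × log₂(1/ratio) = 20550 years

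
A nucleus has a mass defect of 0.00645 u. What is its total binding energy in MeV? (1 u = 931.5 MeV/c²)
B.E. = Δm × 931.5 = 6.008 MeV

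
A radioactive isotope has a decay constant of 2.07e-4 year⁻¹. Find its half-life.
t½ = ln(2)/λ = 3349 years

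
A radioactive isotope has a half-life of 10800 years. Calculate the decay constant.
λ = ln(2)/t½ = 6.418e-5 year⁻¹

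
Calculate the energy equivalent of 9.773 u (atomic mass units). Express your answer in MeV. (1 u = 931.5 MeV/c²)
E = mc² = 9104 MeV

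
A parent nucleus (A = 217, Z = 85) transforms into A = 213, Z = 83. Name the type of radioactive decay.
ΔA = -4, ΔZ = -2 ⇒ alpha decay (α)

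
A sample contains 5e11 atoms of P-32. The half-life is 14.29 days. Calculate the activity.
A = λN = 2.425e10 decays/day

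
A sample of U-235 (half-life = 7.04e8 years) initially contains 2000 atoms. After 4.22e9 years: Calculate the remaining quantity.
N = N₀(1/2)^(t/t½) = 31.37 atoms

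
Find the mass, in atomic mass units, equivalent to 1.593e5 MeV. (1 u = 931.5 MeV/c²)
m = E/c² = 171 u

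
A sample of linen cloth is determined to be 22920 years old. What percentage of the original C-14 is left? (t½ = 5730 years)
N/N₀ = (1/2)^(t/t½) = 0.0625 = 6.25%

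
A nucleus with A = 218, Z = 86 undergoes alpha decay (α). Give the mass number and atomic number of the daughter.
Daughter: A = 214, Z = 84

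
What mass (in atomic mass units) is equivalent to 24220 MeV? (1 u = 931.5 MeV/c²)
m = E/c² = 26 u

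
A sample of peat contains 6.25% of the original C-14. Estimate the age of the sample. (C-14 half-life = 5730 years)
Age = t½ × log₂(1/ratio) = 22920 years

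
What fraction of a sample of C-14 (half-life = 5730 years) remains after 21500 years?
N/N₀ = (1/2)^(t/t½) = 0.07421 = 7.42%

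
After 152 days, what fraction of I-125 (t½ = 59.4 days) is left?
N/N₀ = (1/2)^(t/t½) = 0.1697 = 17%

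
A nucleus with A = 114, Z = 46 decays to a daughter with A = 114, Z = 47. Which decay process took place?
ΔA = 0, ΔZ = +1 ⇒ beta-minus decay (β⁻)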